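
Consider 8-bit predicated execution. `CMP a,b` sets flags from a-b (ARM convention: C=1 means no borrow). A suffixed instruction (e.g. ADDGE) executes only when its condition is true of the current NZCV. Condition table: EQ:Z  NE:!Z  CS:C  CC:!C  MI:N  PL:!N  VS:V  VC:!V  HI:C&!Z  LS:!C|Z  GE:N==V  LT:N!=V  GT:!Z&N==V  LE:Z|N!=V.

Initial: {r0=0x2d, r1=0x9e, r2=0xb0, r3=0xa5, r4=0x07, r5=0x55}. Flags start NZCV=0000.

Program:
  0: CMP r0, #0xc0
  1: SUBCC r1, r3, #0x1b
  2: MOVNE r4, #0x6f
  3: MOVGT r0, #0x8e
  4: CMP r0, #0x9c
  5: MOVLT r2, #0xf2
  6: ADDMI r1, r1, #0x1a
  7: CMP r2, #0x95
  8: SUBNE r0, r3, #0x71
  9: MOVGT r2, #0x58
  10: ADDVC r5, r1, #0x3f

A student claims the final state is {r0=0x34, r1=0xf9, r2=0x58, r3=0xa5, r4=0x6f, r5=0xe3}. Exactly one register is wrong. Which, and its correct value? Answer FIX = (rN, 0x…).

[0] flags=0000 → (cmp)
[1] flags=0000 CC?T → r1=0x8a
[2] flags=0000 NE?T → r4=0x6f
[3] flags=0000 GT?T → r0=0x8e
[4] flags=1000 → (cmp)
[5] flags=1000 LT?T → r2=0xf2
[6] flags=1000 MI?T → r1=0xa4
[7] flags=0010 → (cmp)
[8] flags=0010 NE?T → r0=0x34
[9] flags=0010 GT?T → r2=0x58
[10] flags=0010 VC?T → r5=0xe3

FIX = (r1, 0xa4)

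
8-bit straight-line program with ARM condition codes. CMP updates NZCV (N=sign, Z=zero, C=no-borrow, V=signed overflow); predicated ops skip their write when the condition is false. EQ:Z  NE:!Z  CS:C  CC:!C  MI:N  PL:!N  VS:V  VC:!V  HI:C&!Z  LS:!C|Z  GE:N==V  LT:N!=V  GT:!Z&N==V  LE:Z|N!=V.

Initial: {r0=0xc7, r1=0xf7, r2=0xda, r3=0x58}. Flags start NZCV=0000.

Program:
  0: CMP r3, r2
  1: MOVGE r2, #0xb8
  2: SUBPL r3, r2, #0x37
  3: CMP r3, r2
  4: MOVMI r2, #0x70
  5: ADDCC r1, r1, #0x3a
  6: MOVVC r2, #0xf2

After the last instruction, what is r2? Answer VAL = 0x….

0: ✓ CMP  NZCV=0000
1: ✓ MOVGE  r2←0xb8
2: ✓ SUBPL  r3←0x81
3: ✓ CMP  NZCV=1000
4: ✓ MOVMI  r2←0x70
5: ✓ ADDCC  r1←0x31
6: ✓ MOVVC  r2←0xf2

VAL = 0xf2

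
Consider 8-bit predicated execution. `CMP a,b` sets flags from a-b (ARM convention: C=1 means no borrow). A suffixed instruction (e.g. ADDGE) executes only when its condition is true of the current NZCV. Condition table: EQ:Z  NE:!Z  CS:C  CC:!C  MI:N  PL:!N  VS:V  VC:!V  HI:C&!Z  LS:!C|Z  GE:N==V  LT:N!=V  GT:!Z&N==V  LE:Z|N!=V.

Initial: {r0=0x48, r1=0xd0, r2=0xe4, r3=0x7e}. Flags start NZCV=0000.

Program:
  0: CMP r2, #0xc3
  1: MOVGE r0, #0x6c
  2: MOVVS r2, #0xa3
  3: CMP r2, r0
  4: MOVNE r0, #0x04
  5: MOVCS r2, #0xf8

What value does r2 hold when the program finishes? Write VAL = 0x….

[0] flags=0010 → (cmp)
[1] flags=0010 GE?T → r0=0x6c
[2] flags=0010 VS?F → skip
[3] flags=0011 → (cmp)
[4] flags=0011 NE?T → r0=0x04
[5] flags=0011 CS?T → r2=0xf8

VAL = 0xf8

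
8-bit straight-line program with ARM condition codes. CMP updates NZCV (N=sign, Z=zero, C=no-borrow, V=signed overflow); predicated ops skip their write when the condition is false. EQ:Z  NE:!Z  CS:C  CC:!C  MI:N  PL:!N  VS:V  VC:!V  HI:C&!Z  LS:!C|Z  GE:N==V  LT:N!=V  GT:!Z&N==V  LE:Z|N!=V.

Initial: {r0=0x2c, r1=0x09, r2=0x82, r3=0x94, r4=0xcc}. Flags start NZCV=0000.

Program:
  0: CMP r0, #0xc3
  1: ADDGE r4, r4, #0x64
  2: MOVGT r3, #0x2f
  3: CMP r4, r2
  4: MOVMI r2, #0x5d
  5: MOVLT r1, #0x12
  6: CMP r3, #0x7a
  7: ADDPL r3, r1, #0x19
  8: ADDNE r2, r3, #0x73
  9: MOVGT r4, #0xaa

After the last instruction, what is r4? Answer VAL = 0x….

VAL = 0x30

0: ✓ CMP  NZCV=0000
1: ✓ ADDGE  r4←0x30
2: ✓ MOVGT  r3←0x2f
3: ✓ CMP  NZCV=1001
4: ✓ MOVMI  r2←0x5d
5: · MOVLT
6: ✓ CMP  NZCV=1000
7: · ADDPL
8: ✓ ADDNE  r2←0xa2
9: · MOVGT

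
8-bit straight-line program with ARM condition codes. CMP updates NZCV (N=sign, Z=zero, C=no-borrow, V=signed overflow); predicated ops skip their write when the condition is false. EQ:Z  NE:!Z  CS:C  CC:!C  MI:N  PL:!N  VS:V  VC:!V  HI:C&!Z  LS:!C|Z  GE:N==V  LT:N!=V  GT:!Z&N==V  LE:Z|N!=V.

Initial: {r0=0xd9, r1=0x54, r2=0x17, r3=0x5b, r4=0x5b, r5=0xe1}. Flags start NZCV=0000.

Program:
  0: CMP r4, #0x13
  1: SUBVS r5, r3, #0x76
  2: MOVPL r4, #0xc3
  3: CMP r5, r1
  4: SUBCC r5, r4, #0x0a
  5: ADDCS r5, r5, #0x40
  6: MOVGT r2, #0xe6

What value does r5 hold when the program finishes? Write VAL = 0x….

0: ✓ CMP  NZCV=0010
1: · SUBVS
2: ✓ MOVPL  r4←0xc3
3: ✓ CMP  NZCV=1010
4: · SUBCC
5: ✓ ADDCS  r5←0x21
6: · MOVGT

VAL = 0x21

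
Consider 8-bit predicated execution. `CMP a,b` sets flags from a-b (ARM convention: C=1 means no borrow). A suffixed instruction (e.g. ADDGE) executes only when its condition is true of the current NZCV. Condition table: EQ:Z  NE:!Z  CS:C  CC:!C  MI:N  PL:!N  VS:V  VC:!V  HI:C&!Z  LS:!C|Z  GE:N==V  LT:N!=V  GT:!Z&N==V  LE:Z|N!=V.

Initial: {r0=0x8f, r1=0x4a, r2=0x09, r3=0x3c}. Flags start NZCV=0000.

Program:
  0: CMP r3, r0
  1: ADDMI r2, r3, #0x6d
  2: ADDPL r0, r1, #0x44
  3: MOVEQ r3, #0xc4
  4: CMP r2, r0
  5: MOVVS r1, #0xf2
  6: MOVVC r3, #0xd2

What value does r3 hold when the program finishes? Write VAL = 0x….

0: ✓ CMP  NZCV=1001
1: ✓ ADDMI  r2←0xa9
2: · ADDPL
3: · MOVEQ
4: ✓ CMP  NZCV=0010
5: · MOVVS
6: ✓ MOVVC  r3←0xd2

VAL = 0xd2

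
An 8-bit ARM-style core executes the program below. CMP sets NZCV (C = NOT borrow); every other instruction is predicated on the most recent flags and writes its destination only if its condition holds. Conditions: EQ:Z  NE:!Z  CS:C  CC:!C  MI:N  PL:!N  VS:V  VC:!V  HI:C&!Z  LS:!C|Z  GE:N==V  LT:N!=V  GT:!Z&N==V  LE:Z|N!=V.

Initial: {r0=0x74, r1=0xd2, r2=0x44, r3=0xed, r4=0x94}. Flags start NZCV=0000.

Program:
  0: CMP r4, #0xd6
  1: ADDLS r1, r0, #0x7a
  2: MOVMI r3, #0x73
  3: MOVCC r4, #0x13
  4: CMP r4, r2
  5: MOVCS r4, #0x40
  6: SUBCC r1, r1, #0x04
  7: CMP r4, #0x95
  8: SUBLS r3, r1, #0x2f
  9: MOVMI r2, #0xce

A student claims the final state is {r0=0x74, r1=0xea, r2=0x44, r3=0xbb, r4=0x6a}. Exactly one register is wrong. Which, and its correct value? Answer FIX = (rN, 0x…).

FIX = (r4, 0x13)

[0] flags=1000 → (cmp)
[1] flags=1000 LS?T → r1=0xee
[2] flags=1000 MI?T → r3=0x73
[3] flags=1000 CC?T → r4=0x13
[4] flags=1000 → (cmp)
[5] flags=1000 CS?F → skip
[6] flags=1000 CC?T → r1=0xea
[7] flags=0000 → (cmp)
[8] flags=0000 LS?T → r3=0xbb
[9] flags=0000 MI?F → skip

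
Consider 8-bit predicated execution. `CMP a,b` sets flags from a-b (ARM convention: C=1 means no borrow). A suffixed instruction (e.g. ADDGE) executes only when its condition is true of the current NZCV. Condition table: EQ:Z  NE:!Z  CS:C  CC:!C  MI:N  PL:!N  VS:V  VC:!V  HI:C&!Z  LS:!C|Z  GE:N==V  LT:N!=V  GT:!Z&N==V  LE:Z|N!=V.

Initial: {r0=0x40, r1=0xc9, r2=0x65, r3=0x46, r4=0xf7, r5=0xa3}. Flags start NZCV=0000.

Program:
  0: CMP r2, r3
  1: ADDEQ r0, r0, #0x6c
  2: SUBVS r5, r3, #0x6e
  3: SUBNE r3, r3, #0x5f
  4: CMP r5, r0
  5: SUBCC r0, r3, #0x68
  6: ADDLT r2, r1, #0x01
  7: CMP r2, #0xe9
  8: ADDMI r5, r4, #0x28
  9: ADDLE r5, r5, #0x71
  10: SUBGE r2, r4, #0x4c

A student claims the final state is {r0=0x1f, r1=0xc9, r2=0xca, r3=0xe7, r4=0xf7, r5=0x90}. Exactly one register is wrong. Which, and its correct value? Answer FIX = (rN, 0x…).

[0] flags=0010 → (cmp)
[1] flags=0010 EQ?F → skip
[2] flags=0010 VS?F → skip
[3] flags=0010 NE?T → r3=0xe7
[4] flags=0011 → (cmp)
[5] flags=0011 CC?F → skip
[6] flags=0011 LT?T → r2=0xca
[7] flags=1000 → (cmp)
[8] flags=1000 MI?T → r5=0x1f
[9] flags=1000 LE?T → r5=0x90
[10] flags=1000 GE?F → skip

FIX = (r0, 0x40)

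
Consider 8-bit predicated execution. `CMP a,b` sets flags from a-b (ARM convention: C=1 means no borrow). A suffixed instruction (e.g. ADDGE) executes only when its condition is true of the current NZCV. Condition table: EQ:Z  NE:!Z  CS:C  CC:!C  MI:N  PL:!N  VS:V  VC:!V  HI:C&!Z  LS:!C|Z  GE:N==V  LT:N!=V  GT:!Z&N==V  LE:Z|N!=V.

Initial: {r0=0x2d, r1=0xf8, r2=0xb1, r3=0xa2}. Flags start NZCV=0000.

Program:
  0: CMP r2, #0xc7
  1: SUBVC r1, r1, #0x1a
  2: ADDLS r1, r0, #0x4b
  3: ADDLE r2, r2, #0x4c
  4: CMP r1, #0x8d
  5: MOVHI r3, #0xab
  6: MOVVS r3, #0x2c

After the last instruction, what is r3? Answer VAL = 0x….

0: ✓ CMP  NZCV=1000
1: ✓ SUBVC  r1←0xde
2: ✓ ADDLS  r1←0x78
3: ✓ ADDLE  r2←0xfd
4: ✓ CMP  NZCV=1001
5: · MOVHI
6: ✓ MOVVS  r3←0x2c

VAL = 0x2c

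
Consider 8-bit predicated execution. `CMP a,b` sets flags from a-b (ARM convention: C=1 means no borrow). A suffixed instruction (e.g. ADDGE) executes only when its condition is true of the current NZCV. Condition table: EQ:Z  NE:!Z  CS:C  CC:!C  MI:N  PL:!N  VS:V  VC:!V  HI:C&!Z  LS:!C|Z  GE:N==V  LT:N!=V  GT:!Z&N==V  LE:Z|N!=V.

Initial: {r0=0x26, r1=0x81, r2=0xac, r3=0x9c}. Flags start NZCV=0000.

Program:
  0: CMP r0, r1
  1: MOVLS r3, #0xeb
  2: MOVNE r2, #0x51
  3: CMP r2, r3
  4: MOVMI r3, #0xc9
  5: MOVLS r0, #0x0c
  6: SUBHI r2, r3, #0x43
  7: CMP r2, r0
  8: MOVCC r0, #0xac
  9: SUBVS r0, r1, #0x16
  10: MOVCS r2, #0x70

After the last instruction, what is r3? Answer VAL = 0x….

0: ✓ CMP  NZCV=1001
1: ✓ MOVLS  r3←0xeb
2: ✓ MOVNE  r2←0x51
3: ✓ CMP  NZCV=0000
4: · MOVMI
5: ✓ MOVLS  r0←0x0c
6: · SUBHI
7: ✓ CMP  NZCV=0010
8: · MOVCC
9: · SUBVS
10: ✓ MOVCS  r2←0x70

VAL = 0xeb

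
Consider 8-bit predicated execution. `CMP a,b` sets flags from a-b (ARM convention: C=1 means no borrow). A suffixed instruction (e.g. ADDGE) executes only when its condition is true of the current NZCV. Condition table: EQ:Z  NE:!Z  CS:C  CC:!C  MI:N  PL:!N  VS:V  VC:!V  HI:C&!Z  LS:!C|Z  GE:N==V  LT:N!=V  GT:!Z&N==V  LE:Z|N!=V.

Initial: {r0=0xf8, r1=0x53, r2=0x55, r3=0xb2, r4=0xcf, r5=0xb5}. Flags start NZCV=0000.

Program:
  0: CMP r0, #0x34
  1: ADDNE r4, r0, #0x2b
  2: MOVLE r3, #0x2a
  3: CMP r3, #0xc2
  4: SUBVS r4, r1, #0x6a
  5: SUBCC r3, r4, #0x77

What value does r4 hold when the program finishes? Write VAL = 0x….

[0] flags=1010 → (cmp)
[1] flags=1010 NE?T → r4=0x23
[2] flags=1010 LE?T → r3=0x2a
[3] flags=0000 → (cmp)
[4] flags=0000 VS?F → skip
[5] flags=0000 CC?T → r3=0xac

VAL = 0x23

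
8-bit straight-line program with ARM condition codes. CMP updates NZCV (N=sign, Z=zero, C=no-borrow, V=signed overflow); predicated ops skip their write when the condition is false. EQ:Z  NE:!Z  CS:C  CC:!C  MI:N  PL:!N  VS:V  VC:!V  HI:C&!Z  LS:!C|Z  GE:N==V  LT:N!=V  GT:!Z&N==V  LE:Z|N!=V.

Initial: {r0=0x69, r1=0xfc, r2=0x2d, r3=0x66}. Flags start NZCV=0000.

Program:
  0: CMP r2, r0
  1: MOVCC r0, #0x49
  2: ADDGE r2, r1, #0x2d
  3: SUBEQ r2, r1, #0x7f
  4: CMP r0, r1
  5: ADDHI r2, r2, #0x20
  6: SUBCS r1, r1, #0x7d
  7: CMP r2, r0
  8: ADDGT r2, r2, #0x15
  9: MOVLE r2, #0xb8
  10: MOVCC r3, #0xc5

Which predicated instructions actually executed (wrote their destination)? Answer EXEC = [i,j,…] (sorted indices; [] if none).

EXEC = [1,9,10]

0: ✓ CMP  NZCV=1000
1: ✓ MOVCC  r0←0x49
2: · ADDGE
3: · SUBEQ
4: ✓ CMP  NZCV=0000
5: · ADDHI
6: · SUBCS
7: ✓ CMP  NZCV=1000
8: · ADDGT
9: ✓ MOVLE  r2←0xb8
10: ✓ MOVCC  r3←0xc5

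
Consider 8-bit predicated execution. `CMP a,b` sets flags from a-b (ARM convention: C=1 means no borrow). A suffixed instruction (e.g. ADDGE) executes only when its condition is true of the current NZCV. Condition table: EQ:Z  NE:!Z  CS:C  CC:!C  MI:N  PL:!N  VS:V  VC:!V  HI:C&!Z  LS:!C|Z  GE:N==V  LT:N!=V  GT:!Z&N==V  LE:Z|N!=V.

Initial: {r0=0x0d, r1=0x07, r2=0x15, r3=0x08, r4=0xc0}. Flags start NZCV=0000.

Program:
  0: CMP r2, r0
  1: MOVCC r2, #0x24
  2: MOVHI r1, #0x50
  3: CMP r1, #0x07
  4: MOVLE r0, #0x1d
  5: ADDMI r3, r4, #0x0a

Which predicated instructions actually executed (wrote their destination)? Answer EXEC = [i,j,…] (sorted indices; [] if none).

EXEC = [2]

[0] flags=0010 → (cmp)
[1] flags=0010 CC?F → skip
[2] flags=0010 HI?T → r1=0x50
[3] flags=0010 → (cmp)
[4] flags=0010 LE?F → skip
[5] flags=0010 MI?F → skip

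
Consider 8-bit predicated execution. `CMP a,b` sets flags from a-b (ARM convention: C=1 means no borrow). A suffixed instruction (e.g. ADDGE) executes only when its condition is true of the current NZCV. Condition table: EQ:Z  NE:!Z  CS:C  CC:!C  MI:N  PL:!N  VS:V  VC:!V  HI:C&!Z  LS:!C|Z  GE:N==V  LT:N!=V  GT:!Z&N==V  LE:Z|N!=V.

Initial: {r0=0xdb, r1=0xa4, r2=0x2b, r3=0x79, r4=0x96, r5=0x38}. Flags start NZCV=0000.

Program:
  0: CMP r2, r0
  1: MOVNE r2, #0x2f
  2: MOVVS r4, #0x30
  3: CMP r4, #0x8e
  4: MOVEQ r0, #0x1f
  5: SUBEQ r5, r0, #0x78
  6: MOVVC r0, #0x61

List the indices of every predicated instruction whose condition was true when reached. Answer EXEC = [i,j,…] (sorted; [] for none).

EXEC = [1,6]

0: ✓ CMP  NZCV=0000
1: ✓ MOVNE  r2←0x2f
2: · MOVVS
3: ✓ CMP  NZCV=0010
4: · MOVEQ
5: · SUBEQ
6: ✓ MOVVC  r0←0x61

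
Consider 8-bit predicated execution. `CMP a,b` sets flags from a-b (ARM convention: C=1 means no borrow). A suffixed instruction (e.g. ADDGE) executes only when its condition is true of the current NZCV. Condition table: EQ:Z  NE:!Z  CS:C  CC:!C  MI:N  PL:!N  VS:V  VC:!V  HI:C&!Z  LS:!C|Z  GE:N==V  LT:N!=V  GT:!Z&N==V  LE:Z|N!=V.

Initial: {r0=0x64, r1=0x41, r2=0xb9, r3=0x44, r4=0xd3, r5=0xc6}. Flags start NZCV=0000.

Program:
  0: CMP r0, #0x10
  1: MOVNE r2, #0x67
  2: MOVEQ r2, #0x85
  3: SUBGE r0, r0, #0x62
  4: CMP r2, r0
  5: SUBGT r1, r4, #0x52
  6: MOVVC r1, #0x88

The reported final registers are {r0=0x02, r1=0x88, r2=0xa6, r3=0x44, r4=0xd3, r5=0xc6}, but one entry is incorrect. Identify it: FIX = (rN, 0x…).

0: ✓ CMP  NZCV=0010
1: ✓ MOVNE  r2←0x67
2: · MOVEQ
3: ✓ SUBGE  r0←0x02
4: ✓ CMP  NZCV=0010
5: ✓ SUBGT  r1←0x81
6: ✓ MOVVC  r1←0x88

FIX = (r2, 0x67)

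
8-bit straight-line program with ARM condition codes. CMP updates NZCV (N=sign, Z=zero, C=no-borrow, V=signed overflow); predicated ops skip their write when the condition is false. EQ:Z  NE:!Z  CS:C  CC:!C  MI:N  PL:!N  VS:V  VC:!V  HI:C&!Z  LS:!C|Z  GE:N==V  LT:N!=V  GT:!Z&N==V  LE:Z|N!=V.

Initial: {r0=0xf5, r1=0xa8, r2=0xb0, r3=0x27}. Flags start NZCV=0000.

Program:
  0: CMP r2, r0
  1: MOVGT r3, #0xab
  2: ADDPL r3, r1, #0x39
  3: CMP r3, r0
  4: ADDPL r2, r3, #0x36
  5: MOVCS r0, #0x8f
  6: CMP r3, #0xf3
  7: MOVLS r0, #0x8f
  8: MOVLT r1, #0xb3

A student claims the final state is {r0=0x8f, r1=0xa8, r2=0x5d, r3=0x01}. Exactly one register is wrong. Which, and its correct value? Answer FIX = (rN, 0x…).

FIX = (r3, 0x27)

0: ✓ CMP  NZCV=1000
1: · MOVGT
2: · ADDPL
3: ✓ CMP  NZCV=0000
4: ✓ ADDPL  r2←0x5d
5: · MOVCS
6: ✓ CMP  NZCV=0000
7: ✓ MOVLS  r0←0x8f
8: · MOVLT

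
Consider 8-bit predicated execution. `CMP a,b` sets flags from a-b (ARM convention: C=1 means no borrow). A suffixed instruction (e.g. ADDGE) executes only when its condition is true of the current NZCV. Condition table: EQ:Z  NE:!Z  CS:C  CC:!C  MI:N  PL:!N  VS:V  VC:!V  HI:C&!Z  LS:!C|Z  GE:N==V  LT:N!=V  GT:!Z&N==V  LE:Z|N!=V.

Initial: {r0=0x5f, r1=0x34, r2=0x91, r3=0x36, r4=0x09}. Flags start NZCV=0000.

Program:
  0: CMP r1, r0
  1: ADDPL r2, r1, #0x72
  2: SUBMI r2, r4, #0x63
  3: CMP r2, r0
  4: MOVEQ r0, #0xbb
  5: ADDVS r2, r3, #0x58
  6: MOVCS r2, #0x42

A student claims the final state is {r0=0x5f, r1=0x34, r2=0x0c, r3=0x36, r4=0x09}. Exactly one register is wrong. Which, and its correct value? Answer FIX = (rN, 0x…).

FIX = (r2, 0x42)

0: ✓ CMP  NZCV=1000
1: · ADDPL
2: ✓ SUBMI  r2←0xa6
3: ✓ CMP  NZCV=0011
4: · MOVEQ
5: ✓ ADDVS  r2←0x8e
6: ✓ MOVCS  r2←0x42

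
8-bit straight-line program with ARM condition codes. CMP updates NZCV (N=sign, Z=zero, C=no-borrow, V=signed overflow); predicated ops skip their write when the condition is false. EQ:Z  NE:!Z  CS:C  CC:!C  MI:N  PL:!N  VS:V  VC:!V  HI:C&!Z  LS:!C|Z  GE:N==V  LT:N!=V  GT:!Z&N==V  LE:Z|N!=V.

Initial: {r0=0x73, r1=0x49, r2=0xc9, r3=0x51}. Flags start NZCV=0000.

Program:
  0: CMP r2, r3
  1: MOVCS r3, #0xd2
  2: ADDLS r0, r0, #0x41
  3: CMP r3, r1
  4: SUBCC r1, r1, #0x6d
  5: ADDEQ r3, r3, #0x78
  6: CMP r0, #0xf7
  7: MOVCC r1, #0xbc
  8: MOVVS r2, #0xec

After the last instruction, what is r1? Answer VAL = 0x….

[0] flags=0011 → (cmp)
[1] flags=0011 CS?T → r3=0xd2
[2] flags=0011 LS?F → skip
[3] flags=1010 → (cmp)
[4] flags=1010 CC?F → skip
[5] flags=1010 EQ?F → skip
[6] flags=0000 → (cmp)
[7] flags=0000 CC?T → r1=0xbc
[8] flags=0000 VS?F → skip

VAL = 0xbc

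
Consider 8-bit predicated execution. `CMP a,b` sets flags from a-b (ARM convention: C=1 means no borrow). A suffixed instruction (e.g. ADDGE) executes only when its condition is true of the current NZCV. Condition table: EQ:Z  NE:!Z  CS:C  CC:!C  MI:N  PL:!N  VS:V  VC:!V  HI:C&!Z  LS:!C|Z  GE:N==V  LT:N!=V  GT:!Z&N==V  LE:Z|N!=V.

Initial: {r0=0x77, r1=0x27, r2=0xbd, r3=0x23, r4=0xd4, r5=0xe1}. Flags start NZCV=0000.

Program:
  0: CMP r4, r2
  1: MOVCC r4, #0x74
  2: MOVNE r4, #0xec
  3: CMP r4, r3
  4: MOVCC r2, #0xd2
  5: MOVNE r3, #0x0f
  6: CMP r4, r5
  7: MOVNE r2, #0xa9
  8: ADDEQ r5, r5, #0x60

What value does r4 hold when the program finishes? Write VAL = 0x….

[0] flags=0010 → (cmp)
[1] flags=0010 CC?F → skip
[2] flags=0010 NE?T → r4=0xec
[3] flags=1010 → (cmp)
[4] flags=1010 CC?F → skip
[5] flags=1010 NE?T → r3=0x0f
[6] flags=0010 → (cmp)
[7] flags=0010 NE?T → r2=0xa9
[8] flags=0010 EQ?F → skip

VAL = 0xec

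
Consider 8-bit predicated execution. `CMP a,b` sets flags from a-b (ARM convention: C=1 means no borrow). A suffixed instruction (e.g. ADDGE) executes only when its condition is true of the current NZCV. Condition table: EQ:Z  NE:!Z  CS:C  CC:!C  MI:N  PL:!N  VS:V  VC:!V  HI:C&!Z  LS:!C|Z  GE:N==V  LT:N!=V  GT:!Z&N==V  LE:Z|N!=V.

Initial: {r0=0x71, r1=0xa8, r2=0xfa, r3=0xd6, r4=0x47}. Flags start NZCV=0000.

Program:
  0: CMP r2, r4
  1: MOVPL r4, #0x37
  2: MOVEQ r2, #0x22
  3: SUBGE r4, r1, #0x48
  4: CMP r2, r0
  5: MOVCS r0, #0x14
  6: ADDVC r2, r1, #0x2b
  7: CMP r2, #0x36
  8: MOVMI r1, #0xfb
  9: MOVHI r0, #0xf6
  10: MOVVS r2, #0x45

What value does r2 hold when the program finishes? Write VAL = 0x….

VAL = 0xd3

[0] flags=1010 → (cmp)
[1] flags=1010 PL?F → skip
[2] flags=1010 EQ?F → skip
[3] flags=1010 GE?F → skip
[4] flags=1010 → (cmp)
[5] flags=1010 CS?T → r0=0x14
[6] flags=1010 VC?T → r2=0xd3
[7] flags=1010 → (cmp)
[8] flags=1010 MI?T → r1=0xfb
[9] flags=1010 HI?T → r0=0xf6
[10] flags=1010 VS?F → skip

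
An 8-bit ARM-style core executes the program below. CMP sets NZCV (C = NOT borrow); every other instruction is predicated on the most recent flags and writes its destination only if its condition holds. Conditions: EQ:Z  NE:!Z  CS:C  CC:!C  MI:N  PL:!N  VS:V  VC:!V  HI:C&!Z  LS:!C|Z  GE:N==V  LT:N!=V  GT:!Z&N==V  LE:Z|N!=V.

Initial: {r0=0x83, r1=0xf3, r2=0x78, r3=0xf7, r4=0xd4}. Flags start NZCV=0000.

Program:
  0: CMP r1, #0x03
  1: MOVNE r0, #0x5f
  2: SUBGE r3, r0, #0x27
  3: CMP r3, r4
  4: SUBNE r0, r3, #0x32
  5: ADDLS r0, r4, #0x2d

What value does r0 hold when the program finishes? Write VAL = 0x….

VAL = 0xc5

0: ✓ CMP  NZCV=1010
1: ✓ MOVNE  r0←0x5f
2: · SUBGE
3: ✓ CMP  NZCV=0010
4: ✓ SUBNE  r0←0xc5
5: · ADDLS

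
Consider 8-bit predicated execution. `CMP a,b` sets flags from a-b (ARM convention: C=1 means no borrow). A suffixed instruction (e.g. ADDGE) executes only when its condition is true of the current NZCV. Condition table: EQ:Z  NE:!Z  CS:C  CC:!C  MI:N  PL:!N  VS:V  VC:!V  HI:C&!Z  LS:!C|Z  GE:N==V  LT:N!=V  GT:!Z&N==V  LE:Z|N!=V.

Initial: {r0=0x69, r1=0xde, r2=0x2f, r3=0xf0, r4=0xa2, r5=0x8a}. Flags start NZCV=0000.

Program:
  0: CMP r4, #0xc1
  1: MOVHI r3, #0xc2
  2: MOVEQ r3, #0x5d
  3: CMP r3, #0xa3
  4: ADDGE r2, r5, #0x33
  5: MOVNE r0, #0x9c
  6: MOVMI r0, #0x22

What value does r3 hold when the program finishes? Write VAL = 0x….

VAL = 0xf0

[0] flags=1000 → (cmp)
[1] flags=1000 HI?F → skip
[2] flags=1000 EQ?F → skip
[3] flags=0010 → (cmp)
[4] flags=0010 GE?T → r2=0xbd
[5] flags=0010 NE?T → r0=0x9c
[6] flags=0010 MI?F → skip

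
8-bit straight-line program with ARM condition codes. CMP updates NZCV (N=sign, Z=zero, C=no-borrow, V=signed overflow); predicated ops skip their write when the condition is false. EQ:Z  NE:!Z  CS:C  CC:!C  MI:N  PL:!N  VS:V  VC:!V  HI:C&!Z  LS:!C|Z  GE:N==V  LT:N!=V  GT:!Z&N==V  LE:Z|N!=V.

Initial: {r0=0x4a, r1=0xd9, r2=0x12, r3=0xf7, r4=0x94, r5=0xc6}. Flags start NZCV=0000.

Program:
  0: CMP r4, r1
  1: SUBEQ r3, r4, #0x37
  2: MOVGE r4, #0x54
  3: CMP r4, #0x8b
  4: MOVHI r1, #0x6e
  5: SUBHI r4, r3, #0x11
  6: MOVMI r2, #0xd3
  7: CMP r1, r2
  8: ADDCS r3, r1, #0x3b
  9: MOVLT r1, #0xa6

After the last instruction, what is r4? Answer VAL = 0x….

VAL = 0xe6

[0] flags=1000 → (cmp)
[1] flags=1000 EQ?F → skip
[2] flags=1000 GE?F → skip
[3] flags=0010 → (cmp)
[4] flags=0010 HI?T → r1=0x6e
[5] flags=0010 HI?T → r4=0xe6
[6] flags=0010 MI?F → skip
[7] flags=0010 → (cmp)
[8] flags=0010 CS?T → r3=0xa9
[9] flags=0010 LT?F → skip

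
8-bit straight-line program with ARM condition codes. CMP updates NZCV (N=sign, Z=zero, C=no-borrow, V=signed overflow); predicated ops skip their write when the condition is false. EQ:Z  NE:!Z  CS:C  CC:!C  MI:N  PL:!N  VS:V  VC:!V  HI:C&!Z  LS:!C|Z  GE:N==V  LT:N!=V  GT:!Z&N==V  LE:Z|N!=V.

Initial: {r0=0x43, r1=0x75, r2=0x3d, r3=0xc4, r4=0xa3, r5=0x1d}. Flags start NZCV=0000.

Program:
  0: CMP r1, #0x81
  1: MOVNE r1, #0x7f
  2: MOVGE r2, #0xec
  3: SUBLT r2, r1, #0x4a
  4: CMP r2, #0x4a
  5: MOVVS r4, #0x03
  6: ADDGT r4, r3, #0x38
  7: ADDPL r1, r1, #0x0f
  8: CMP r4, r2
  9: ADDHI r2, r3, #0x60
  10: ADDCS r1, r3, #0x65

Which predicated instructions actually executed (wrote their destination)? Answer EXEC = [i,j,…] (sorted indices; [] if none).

EXEC = [1,2]

[0] flags=1001 → (cmp)
[1] flags=1001 NE?T → r1=0x7f
[2] flags=1001 GE?T → r2=0xec
[3] flags=1001 LT?F → skip
[4] flags=1010 → (cmp)
[5] flags=1010 VS?F → skip
[6] flags=1010 GT?F → skip
[7] flags=1010 PL?F → skip
[8] flags=1000 → (cmp)
[9] flags=1000 HI?F → skip
[10] flags=1000 CS?F → skip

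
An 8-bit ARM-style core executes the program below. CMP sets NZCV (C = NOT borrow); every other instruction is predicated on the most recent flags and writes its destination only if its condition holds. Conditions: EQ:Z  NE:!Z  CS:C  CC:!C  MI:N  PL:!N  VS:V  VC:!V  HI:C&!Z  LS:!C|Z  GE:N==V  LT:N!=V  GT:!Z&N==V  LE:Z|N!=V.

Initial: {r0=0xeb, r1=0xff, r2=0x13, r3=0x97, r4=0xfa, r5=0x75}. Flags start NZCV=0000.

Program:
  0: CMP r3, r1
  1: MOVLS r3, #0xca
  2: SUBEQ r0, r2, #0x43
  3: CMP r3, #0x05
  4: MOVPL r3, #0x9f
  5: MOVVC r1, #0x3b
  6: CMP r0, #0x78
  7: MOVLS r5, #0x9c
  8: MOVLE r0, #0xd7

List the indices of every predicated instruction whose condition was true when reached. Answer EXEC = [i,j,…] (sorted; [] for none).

0: ✓ CMP  NZCV=1000
1: ✓ MOVLS  r3←0xca
2: · SUBEQ
3: ✓ CMP  NZCV=1010
4: · MOVPL
5: ✓ MOVVC  r1←0x3b
6: ✓ CMP  NZCV=0011
7: · MOVLS
8: ✓ MOVLE  r0←0xd7

EXEC = [1,5,8]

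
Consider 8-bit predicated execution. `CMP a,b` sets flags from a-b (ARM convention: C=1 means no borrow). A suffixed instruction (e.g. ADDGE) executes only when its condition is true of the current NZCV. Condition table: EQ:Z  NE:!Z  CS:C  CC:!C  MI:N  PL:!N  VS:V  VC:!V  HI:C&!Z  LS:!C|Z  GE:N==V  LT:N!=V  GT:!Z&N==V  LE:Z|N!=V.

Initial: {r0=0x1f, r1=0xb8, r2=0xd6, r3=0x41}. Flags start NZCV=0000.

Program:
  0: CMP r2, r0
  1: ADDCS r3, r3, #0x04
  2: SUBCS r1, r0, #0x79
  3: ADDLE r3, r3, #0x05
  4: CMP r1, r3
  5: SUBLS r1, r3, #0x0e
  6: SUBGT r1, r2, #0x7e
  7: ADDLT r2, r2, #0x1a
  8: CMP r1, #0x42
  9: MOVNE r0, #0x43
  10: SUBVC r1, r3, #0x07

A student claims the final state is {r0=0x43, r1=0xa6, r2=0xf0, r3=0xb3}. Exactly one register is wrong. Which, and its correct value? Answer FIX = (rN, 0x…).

[0] flags=1010 → (cmp)
[1] flags=1010 CS?T → r3=0x45
[2] flags=1010 CS?T → r1=0xa6
[3] flags=1010 LE?T → r3=0x4a
[4] flags=0011 → (cmp)
[5] flags=0011 LS?F → skip
[6] flags=0011 GT?F → skip
[7] flags=0011 LT?T → r2=0xf0
[8] flags=0011 → (cmp)
[9] flags=0011 NE?T → r0=0x43
[10] flags=0011 VC?F → skip

FIX = (r3, 0x4a)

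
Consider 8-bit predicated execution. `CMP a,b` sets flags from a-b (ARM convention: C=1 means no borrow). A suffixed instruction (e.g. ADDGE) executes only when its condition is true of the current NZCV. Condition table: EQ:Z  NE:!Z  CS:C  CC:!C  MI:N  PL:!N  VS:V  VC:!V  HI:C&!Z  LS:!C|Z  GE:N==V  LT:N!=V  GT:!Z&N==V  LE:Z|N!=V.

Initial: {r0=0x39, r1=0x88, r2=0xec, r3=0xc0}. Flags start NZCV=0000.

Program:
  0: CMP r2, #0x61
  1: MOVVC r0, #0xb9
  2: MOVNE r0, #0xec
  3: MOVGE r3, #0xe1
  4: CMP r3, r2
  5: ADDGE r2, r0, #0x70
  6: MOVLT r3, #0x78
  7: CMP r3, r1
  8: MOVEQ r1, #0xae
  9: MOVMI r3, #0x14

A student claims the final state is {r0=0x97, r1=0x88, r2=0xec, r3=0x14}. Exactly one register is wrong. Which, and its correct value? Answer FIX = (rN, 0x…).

0: ✓ CMP  NZCV=1010
1: ✓ MOVVC  r0←0xb9
2: ✓ MOVNE  r0←0xec
3: · MOVGE
4: ✓ CMP  NZCV=1000
5: · ADDGE
6: ✓ MOVLT  r3←0x78
7: ✓ CMP  NZCV=1001
8: · MOVEQ
9: ✓ MOVMI  r3←0x14

FIX = (r0, 0xec)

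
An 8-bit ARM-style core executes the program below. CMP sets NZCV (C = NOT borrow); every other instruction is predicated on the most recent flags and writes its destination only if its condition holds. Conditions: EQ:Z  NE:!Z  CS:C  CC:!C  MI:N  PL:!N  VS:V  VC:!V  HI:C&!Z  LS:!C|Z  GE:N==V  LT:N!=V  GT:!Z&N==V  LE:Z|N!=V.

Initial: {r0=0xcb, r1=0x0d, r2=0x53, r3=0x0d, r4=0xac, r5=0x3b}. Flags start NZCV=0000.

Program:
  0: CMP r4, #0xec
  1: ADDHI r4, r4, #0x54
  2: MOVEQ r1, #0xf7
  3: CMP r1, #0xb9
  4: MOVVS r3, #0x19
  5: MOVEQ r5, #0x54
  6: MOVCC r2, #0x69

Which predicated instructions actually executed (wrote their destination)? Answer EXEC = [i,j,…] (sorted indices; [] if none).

[0] flags=1000 → (cmp)
[1] flags=1000 HI?F → skip
[2] flags=1000 EQ?F → skip
[3] flags=0000 → (cmp)
[4] flags=0000 VS?F → skip
[5] flags=0000 EQ?F → skip
[6] flags=0000 CC?T → r2=0x69

EXEC = [6]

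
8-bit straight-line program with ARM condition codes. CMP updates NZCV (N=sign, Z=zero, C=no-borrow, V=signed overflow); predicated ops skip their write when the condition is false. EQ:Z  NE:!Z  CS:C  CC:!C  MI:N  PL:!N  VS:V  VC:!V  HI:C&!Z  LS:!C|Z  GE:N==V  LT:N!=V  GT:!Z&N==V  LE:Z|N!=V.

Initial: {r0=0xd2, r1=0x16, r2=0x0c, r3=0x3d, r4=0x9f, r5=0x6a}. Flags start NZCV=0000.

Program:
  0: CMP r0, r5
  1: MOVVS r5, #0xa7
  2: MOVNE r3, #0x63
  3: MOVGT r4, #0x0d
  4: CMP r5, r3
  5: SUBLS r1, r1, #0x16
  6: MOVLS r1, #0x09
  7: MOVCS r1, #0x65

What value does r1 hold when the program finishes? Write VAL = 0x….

VAL = 0x65

[0] flags=0011 → (cmp)
[1] flags=0011 VS?T → r5=0xa7
[2] flags=0011 NE?T → r3=0x63
[3] flags=0011 GT?F → skip
[4] flags=0011 → (cmp)
[5] flags=0011 LS?F → skip
[6] flags=0011 LS?F → skip
[7] flags=0011 CS?T → r1=0x65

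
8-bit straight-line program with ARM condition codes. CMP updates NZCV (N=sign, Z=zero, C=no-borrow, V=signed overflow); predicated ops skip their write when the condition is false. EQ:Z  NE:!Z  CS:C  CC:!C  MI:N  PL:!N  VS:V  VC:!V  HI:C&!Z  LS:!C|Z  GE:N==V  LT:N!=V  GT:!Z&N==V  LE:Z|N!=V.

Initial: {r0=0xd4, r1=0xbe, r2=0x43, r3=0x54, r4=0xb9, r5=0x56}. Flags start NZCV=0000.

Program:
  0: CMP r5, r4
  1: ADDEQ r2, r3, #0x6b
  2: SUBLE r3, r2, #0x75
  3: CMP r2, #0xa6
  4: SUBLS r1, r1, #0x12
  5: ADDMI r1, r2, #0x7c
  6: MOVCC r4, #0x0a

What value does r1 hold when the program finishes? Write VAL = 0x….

VAL = 0xbf

[0] flags=1001 → (cmp)
[1] flags=1001 EQ?F → skip
[2] flags=1001 LE?F → skip
[3] flags=1001 → (cmp)
[4] flags=1001 LS?T → r1=0xac
[5] flags=1001 MI?T → r1=0xbf
[6] flags=1001 CC?T → r4=0x0a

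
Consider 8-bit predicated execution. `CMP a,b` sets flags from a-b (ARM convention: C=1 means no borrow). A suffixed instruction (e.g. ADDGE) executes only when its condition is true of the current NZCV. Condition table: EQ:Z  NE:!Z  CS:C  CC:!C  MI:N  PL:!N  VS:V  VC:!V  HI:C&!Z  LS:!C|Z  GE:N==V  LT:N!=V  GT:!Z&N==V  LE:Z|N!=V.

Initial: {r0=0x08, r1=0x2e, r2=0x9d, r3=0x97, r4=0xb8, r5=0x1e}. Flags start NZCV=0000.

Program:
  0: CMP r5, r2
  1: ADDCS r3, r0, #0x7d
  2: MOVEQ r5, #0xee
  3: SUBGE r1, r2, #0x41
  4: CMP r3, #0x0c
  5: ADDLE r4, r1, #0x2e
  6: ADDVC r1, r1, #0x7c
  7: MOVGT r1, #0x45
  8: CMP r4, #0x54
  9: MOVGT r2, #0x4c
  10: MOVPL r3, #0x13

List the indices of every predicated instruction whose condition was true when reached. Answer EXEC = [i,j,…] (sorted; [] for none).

EXEC = [3,5,6,10]

[0] flags=1001 → (cmp)
[1] flags=1001 CS?F → skip
[2] flags=1001 EQ?F → skip
[3] flags=1001 GE?T → r1=0x5c
[4] flags=1010 → (cmp)
[5] flags=1010 LE?T → r4=0x8a
[6] flags=1010 VC?T → r1=0xd8
[7] flags=1010 GT?F → skip
[8] flags=0011 → (cmp)
[9] flags=0011 GT?F → skip
[10] flags=0011 PL?T → r3=0x13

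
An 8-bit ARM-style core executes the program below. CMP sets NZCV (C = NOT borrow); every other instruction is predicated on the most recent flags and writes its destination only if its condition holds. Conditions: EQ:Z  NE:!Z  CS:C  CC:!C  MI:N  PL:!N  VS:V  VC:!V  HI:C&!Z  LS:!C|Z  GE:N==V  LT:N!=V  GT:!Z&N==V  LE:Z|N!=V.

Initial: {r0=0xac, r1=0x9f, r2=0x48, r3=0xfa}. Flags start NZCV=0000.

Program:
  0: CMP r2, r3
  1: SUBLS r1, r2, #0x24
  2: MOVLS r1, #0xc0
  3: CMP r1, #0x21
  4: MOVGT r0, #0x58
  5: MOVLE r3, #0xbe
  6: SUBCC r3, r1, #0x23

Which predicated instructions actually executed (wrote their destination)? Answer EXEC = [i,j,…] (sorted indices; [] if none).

0: ✓ CMP  NZCV=0000
1: ✓ SUBLS  r1←0x24
2: ✓ MOVLS  r1←0xc0
3: ✓ CMP  NZCV=1010
4: · MOVGT
5: ✓ MOVLE  r3←0xbe
6: · SUBCC

EXEC = [1,2,5]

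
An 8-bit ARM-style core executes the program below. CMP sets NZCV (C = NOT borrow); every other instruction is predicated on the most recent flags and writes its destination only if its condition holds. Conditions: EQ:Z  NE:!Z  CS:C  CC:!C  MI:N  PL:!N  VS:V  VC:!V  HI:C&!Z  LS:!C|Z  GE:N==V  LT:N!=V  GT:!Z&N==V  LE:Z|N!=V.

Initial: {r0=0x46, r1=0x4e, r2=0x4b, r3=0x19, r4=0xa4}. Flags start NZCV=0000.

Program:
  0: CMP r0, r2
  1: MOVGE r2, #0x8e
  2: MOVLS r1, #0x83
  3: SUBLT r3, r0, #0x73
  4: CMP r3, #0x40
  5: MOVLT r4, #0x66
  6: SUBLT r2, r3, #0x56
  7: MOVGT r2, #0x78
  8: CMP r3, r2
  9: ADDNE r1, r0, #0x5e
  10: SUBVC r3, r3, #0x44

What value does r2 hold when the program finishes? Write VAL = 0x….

[0] flags=1000 → (cmp)
[1] flags=1000 GE?F → skip
[2] flags=1000 LS?T → r1=0x83
[3] flags=1000 LT?T → r3=0xd3
[4] flags=1010 → (cmp)
[5] flags=1010 LT?T → r4=0x66
[6] flags=1010 LT?T → r2=0x7d
[7] flags=1010 GT?F → skip
[8] flags=0011 → (cmp)
[9] flags=0011 NE?T → r1=0xa4
[10] flags=0011 VC?F → skip

VAL = 0x7d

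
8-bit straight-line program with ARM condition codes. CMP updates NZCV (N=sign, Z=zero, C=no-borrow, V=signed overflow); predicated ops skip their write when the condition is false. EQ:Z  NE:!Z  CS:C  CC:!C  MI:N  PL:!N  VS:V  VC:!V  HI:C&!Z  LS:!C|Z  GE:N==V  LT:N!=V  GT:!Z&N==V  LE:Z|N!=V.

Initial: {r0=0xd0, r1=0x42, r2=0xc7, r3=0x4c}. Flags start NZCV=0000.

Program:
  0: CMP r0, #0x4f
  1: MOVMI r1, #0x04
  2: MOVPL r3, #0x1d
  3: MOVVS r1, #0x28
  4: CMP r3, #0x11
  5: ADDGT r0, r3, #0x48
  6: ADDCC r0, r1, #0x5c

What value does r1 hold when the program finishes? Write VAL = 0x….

0: ✓ CMP  NZCV=1010
1: ✓ MOVMI  r1←0x04
2: · MOVPL
3: · MOVVS
4: ✓ CMP  NZCV=0010
5: ✓ ADDGT  r0←0x94
6: · ADDCC

VAL = 0x04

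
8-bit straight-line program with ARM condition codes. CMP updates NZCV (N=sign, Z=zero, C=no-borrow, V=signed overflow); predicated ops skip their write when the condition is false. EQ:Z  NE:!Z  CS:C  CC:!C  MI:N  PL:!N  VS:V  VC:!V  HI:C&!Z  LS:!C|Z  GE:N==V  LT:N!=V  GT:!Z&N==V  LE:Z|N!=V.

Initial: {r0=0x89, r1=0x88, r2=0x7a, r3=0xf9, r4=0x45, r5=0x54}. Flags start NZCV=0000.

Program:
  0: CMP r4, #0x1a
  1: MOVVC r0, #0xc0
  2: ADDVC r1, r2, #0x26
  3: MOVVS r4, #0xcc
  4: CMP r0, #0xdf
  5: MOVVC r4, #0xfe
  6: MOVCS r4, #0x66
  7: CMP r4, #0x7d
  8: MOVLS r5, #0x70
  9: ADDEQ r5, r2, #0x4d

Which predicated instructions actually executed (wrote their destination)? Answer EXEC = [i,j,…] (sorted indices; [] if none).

0: ✓ CMP  NZCV=0010
1: ✓ MOVVC  r0←0xc0
2: ✓ ADDVC  r1←0xa0
3: · MOVVS
4: ✓ CMP  NZCV=1000
5: ✓ MOVVC  r4←0xfe
6: · MOVCS
7: ✓ CMP  NZCV=1010
8: · MOVLS
9: · ADDEQ

EXEC = [1,2,5]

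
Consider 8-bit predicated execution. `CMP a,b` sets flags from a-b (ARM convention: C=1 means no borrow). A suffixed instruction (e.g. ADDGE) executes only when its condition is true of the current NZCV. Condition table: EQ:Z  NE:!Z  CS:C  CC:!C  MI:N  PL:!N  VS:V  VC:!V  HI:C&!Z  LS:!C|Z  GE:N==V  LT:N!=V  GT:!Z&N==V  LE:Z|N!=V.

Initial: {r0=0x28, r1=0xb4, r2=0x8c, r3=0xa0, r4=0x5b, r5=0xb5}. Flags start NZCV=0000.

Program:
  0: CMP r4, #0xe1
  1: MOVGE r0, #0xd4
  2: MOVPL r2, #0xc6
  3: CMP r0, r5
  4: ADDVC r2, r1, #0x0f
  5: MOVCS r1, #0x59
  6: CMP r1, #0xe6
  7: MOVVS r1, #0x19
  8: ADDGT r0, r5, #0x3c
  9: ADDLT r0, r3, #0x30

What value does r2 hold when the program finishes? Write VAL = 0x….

VAL = 0xc3

0: ✓ CMP  NZCV=0000
1: ✓ MOVGE  r0←0xd4
2: ✓ MOVPL  r2←0xc6
3: ✓ CMP  NZCV=0010
4: ✓ ADDVC  r2←0xc3
5: ✓ MOVCS  r1←0x59
6: ✓ CMP  NZCV=0000
7: · MOVVS
8: ✓ ADDGT  r0←0xf1
9: · ADDLT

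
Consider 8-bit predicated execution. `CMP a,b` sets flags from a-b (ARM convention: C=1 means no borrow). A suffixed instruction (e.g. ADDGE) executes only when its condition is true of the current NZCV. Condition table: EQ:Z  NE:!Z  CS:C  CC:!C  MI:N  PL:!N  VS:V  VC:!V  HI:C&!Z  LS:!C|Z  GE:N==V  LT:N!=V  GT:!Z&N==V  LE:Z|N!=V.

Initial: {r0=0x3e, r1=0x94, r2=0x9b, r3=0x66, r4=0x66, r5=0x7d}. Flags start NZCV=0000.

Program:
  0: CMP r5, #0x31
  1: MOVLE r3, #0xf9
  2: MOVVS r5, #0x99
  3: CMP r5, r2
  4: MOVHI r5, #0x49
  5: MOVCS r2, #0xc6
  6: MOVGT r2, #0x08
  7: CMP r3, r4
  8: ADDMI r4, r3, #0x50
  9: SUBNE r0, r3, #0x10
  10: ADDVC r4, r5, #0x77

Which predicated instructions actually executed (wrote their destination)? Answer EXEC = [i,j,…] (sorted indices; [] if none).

[0] flags=0010 → (cmp)
[1] flags=0010 LE?F → skip
[2] flags=0010 VS?F → skip
[3] flags=1001 → (cmp)
[4] flags=1001 HI?F → skip
[5] flags=1001 CS?F → skip
[6] flags=1001 GT?T → r2=0x08
[7] flags=0110 → (cmp)
[8] flags=0110 MI?F → skip
[9] flags=0110 NE?F → skip
[10] flags=0110 VC?T → r4=0xf4

EXEC = [6,10]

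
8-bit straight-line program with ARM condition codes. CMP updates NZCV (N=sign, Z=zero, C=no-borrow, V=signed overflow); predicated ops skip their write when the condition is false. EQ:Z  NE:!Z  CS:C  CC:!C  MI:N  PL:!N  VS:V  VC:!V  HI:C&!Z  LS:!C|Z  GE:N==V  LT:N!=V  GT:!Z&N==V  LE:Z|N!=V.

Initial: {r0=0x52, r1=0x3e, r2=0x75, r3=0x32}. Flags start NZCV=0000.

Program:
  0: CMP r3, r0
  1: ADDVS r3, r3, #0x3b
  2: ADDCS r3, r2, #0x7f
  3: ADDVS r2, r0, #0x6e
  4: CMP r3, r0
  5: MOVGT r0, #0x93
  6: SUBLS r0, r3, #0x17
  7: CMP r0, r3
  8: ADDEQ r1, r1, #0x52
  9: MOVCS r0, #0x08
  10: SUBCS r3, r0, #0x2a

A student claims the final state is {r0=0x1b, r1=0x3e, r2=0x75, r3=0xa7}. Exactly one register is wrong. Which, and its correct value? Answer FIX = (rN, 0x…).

0: ✓ CMP  NZCV=1000
1: · ADDVS
2: · ADDCS
3: · ADDVS
4: ✓ CMP  NZCV=1000
5: · MOVGT
6: ✓ SUBLS  r0←0x1b
7: ✓ CMP  NZCV=1000
8: · ADDEQ
9: · MOVCS
10: · SUBCS

FIX = (r3, 0x32)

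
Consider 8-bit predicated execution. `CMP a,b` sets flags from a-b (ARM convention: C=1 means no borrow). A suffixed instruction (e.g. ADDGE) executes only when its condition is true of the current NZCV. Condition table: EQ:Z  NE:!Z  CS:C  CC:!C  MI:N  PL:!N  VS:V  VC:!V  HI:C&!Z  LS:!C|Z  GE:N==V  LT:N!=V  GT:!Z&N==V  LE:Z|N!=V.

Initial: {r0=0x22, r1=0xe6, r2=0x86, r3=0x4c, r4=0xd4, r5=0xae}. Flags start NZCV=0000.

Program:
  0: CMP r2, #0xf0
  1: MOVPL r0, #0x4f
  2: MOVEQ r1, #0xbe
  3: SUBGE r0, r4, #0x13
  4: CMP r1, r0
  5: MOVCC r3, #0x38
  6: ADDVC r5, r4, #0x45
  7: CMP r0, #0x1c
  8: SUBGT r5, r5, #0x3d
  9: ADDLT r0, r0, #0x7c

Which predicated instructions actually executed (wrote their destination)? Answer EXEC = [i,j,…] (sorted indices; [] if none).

EXEC = [6,8]

0: ✓ CMP  NZCV=1000
1: · MOVPL
2: · MOVEQ
3: · SUBGE
4: ✓ CMP  NZCV=1010
5: · MOVCC
6: ✓ ADDVC  r5←0x19
7: ✓ CMP  NZCV=0010
8: ✓ SUBGT  r5←0xdc
9: · ADDLT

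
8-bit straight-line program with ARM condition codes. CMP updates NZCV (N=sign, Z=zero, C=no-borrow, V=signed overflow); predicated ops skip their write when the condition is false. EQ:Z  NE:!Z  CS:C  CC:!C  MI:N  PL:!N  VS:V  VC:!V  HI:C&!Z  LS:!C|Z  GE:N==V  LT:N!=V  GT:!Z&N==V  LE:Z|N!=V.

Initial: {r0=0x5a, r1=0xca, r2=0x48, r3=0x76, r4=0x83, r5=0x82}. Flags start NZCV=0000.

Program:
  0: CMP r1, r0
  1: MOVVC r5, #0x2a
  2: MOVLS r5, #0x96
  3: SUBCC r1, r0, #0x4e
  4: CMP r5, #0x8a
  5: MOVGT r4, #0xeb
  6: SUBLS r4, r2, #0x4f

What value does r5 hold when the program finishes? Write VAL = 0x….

VAL = 0x82

[0] flags=0011 → (cmp)
[1] flags=0011 VC?F → skip
[2] flags=0011 LS?F → skip
[3] flags=0011 CC?F → skip
[4] flags=1000 → (cmp)
[5] flags=1000 GT?F → skip
[6] flags=1000 LS?T → r4=0xf9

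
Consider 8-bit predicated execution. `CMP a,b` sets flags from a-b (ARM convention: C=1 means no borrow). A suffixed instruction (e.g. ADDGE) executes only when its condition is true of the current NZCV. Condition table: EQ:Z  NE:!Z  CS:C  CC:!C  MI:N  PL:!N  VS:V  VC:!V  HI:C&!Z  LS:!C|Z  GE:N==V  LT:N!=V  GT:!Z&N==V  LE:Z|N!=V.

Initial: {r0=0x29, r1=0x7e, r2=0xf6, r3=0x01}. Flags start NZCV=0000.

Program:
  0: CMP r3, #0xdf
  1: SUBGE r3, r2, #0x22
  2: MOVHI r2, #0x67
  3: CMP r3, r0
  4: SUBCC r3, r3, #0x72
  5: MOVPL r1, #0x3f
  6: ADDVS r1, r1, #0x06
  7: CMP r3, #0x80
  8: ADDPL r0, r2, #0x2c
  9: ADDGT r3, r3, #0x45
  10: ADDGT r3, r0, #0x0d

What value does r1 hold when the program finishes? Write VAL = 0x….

[0] flags=0000 → (cmp)
[1] flags=0000 GE?T → r3=0xd4
[2] flags=0000 HI?F → skip
[3] flags=1010 → (cmp)
[4] flags=1010 CC?F → skip
[5] flags=1010 PL?F → skip
[6] flags=1010 VS?F → skip
[7] flags=0010 → (cmp)
[8] flags=0010 PL?T → r0=0x22
[9] flags=0010 GT?T → r3=0x19
[10] flags=0010 GT?T → r3=0x2f

VAL = 0x7e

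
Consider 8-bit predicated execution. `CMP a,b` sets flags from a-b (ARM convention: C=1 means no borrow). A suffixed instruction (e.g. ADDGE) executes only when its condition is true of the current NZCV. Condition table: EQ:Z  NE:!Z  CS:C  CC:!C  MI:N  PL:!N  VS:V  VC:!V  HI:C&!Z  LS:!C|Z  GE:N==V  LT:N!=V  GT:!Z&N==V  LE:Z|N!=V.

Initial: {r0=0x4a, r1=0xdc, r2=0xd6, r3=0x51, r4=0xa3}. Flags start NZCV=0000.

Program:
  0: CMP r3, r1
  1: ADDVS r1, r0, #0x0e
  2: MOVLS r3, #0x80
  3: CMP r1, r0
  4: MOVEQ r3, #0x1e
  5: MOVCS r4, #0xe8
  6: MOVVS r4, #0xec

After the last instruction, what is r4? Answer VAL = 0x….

[0] flags=0000 → (cmp)
[1] flags=0000 VS?F → skip
[2] flags=0000 LS?T → r3=0x80
[3] flags=1010 → (cmp)
[4] flags=1010 EQ?F → skip
[5] flags=1010 CS?T → r4=0xe8
[6] flags=1010 VS?F → skip

VAL = 0xe8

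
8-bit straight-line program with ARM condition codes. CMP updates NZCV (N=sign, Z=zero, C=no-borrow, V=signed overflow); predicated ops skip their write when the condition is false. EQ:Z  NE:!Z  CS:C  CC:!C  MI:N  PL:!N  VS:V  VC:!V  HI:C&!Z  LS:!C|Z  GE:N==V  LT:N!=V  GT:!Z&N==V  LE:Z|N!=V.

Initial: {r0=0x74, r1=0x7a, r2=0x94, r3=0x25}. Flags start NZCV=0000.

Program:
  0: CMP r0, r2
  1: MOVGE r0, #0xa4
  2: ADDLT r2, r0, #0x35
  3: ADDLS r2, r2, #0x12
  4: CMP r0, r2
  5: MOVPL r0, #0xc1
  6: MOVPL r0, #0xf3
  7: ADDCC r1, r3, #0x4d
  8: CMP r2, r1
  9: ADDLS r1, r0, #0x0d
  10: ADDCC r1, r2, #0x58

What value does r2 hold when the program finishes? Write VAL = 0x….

[0] flags=1001 → (cmp)
[1] flags=1001 GE?T → r0=0xa4
[2] flags=1001 LT?F → skip
[3] flags=1001 LS?T → r2=0xa6
[4] flags=1000 → (cmp)
[5] flags=1000 PL?F → skip
[6] flags=1000 PL?F → skip
[7] flags=1000 CC?T → r1=0x72
[8] flags=0011 → (cmp)
[9] flags=0011 LS?F → skip
[10] flags=0011 CC?F → skip

VAL = 0xa6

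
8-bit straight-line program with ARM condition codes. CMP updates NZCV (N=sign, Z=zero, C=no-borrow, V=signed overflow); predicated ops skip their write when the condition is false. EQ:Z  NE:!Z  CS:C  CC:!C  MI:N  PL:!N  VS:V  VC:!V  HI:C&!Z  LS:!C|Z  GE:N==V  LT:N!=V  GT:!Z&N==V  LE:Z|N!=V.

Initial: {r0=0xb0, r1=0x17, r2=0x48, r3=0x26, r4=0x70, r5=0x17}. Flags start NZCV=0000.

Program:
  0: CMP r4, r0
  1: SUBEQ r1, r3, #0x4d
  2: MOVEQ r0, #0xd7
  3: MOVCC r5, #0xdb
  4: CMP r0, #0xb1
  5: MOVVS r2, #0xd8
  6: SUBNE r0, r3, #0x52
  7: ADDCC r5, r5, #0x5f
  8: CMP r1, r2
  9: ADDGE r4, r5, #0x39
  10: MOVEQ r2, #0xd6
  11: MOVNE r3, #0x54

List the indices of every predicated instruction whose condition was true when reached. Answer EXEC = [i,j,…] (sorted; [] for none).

[0] flags=1001 → (cmp)
[1] flags=1001 EQ?F → skip
[2] flags=1001 EQ?F → skip
[3] flags=1001 CC?T → r5=0xdb
[4] flags=1000 → (cmp)
[5] flags=1000 VS?F → skip
[6] flags=1000 NE?T → r0=0xd4
[7] flags=1000 CC?T → r5=0x3a
[8] flags=1000 → (cmp)
[9] flags=1000 GE?F → skip
[10] flags=1000 EQ?F → skip
[11] flags=1000 NE?T → r3=0x54

EXEC = [3,6,7,11]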